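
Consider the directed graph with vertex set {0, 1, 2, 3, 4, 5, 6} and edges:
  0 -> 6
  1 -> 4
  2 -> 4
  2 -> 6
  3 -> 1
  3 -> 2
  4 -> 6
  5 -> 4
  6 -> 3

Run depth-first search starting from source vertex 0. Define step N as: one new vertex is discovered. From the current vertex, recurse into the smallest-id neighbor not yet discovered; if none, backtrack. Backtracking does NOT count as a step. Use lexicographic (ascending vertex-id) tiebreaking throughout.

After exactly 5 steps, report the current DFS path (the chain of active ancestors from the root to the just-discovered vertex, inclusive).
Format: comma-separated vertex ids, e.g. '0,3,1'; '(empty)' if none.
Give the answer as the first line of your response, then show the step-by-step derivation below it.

0,6,3,1,4

step 1: discover 0; path=0; order=0
step 2: discover 6; path=0>6; order=0,6
step 3: discover 3; path=0>6>3; order=0,6,3
step 4: discover 1; path=0>6>3>1; order=0,6,3,1
step 5: discover 4; path=0>6>3>1>4; order=0,6,3,1,4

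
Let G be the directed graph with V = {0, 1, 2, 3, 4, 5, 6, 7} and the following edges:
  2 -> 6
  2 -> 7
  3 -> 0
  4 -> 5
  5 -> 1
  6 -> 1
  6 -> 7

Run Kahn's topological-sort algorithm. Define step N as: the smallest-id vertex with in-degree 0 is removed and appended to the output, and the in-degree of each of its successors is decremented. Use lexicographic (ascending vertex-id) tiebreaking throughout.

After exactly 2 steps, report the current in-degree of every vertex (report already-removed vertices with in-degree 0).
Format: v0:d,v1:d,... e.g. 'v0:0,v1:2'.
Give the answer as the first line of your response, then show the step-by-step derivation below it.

v0:0,v1:2,v2:0,v3:0,v4:0,v5:1,v6:0,v7:1

step 1: output 2; order=[2]; indeg=(1,2,0,0,0,1,0,1)
step 2: output 3; order=[2,3]; indeg=(0,2,0,0,0,1,0,1)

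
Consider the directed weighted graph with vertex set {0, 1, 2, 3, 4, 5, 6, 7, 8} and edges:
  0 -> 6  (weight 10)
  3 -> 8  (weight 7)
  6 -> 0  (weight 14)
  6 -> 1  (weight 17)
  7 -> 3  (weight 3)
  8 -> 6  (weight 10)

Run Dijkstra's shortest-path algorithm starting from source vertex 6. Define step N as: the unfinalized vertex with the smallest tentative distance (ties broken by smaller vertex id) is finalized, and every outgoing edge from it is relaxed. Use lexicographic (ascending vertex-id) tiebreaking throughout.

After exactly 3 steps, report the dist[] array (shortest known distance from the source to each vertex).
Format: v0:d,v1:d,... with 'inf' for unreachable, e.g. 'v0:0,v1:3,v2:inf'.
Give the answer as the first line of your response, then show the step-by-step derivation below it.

v0:14,v1:17,v2:inf,v3:inf,v4:inf,v5:inf,v6:0,v7:inf,v8:inf

step 1: dist = v0:14,v1:17,v2:inf,v3:inf,v4:inf,v5:inf,v6:0,v7:inf,v8:inf
step 2: dist = v0:14,v1:17,v2:inf,v3:inf,v4:inf,v5:inf,v6:0,v7:inf,v8:inf
step 3: dist = v0:14,v1:17,v2:inf,v3:inf,v4:inf,v5:inf,v6:0,v7:inf,v8:inf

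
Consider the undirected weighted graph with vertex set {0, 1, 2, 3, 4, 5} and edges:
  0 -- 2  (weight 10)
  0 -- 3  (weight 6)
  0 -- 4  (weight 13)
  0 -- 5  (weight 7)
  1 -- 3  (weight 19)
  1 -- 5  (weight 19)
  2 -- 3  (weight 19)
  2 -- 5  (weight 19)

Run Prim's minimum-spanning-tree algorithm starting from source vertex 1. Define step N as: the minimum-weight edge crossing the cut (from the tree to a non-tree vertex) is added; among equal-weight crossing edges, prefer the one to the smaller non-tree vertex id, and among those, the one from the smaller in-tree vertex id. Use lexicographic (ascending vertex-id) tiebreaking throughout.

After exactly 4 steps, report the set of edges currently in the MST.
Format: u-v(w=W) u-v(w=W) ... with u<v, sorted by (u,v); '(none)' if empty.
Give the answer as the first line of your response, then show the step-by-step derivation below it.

0-2(w=10) 0-3(w=6) 0-5(w=7) 1-3(w=19)

step 1: add edge 1-3 (w=19); MST = {1-3(w=19)}
step 2: add edge 0-3 (w=6); MST = {0-3(w=6) 1-3(w=19)}
step 3: add edge 0-5 (w=7); MST = {0-3(w=6) 0-5(w=7) 1-3(w=19)}
step 4: add edge 0-2 (w=10); MST = {0-2(w=10) 0-3(w=6) 0-5(w=7) 1-3(w=19)}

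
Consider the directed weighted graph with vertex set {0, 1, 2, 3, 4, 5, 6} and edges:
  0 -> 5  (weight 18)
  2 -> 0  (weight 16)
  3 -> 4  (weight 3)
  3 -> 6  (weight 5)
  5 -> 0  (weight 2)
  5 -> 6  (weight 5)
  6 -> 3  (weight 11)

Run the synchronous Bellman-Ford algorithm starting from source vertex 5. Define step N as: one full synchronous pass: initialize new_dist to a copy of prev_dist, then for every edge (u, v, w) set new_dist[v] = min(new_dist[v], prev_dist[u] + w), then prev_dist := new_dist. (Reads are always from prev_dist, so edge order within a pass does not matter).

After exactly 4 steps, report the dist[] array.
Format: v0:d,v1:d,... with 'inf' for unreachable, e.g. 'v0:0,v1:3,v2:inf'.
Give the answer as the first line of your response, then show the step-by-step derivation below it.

v0:2,v1:inf,v2:inf,v3:16,v4:19,v5:0,v6:5

step 1: dist = v0:2,v1:inf,v2:inf,v3:inf,v4:inf,v5:0,v6:5
step 2: dist = v0:2,v1:inf,v2:inf,v3:16,v4:inf,v5:0,v6:5
step 3: dist = v0:2,v1:inf,v2:inf,v3:16,v4:19,v5:0,v6:5
step 4: dist = v0:2,v1:inf,v2:inf,v3:16,v4:19,v5:0,v6:5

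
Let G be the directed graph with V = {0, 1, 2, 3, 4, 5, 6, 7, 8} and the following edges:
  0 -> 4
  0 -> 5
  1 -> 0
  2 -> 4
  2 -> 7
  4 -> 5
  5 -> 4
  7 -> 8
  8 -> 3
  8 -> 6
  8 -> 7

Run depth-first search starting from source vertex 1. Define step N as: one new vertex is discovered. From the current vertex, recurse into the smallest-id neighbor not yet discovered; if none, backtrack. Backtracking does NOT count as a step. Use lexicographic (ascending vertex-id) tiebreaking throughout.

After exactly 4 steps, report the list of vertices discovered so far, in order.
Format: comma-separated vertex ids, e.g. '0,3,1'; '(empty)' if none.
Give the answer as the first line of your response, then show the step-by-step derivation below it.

1,0,4,5

step 1: discover 1; path=1; order=1
step 2: discover 0; path=1>0; order=1,0
step 3: discover 4; path=1>0>4; order=1,0,4
step 4: discover 5; path=1>0>4>5; order=1,0,4,5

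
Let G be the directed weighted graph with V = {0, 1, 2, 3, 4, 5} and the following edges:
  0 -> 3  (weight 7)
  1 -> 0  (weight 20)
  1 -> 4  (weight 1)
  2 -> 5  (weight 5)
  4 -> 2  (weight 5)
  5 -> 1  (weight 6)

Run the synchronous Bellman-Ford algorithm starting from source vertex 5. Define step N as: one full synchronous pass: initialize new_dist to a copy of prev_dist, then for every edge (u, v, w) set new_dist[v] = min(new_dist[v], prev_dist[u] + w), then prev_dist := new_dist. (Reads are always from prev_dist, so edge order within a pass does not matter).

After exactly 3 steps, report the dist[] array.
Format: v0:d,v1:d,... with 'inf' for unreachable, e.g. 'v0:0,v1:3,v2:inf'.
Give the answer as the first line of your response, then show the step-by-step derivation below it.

v0:26,v1:6,v2:12,v3:33,v4:7,v5:0

step 1: dist = v0:inf,v1:6,v2:inf,v3:inf,v4:inf,v5:0
step 2: dist = v0:26,v1:6,v2:inf,v3:inf,v4:7,v5:0
step 3: dist = v0:26,v1:6,v2:12,v3:33,v4:7,v5:0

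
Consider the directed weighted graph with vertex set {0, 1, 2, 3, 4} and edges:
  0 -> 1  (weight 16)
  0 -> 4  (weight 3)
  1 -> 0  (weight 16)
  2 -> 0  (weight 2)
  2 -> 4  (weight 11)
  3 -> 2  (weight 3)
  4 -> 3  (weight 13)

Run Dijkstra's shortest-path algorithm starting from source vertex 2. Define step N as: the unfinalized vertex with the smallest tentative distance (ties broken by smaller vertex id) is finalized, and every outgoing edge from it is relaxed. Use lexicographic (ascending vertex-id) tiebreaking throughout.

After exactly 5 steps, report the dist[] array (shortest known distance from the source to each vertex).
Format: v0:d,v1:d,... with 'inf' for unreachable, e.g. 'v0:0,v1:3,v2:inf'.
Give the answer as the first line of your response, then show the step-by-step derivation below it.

v0:2,v1:18,v2:0,v3:18,v4:5

step 1: dist = v0:2,v1:inf,v2:0,v3:inf,v4:11
step 2: dist = v0:2,v1:18,v2:0,v3:inf,v4:5
step 3: dist = v0:2,v1:18,v2:0,v3:18,v4:5
step 4: dist = v0:2,v1:18,v2:0,v3:18,v4:5
step 5: dist = v0:2,v1:18,v2:0,v3:18,v4:5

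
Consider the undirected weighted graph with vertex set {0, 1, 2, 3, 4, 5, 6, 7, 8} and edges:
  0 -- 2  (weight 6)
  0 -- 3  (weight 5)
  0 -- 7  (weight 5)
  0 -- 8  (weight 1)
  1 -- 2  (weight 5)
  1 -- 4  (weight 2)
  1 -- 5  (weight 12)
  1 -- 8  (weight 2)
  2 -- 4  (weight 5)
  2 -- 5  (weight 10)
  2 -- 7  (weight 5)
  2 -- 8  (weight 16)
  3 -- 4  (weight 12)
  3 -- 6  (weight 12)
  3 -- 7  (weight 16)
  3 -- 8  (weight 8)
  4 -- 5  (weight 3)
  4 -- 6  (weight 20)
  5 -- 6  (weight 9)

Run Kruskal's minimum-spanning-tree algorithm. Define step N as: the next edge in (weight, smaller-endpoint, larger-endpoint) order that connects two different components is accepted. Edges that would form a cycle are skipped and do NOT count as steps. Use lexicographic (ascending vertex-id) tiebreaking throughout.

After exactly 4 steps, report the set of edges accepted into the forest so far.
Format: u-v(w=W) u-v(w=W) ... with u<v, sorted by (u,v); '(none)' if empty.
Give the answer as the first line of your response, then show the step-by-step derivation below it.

0-8(w=1) 1-4(w=2) 1-8(w=2) 4-5(w=3)

step 1: add edge 0-8 (w=1); MST = {0-8(w=1)}
step 2: add edge 1-4 (w=2); MST = {0-8(w=1) 1-4(w=2)}
step 3: add edge 1-8 (w=2); MST = {0-8(w=1) 1-4(w=2) 1-8(w=2)}
step 4: add edge 4-5 (w=3); MST = {0-8(w=1) 1-4(w=2) 1-8(w=2) 4-5(w=3)}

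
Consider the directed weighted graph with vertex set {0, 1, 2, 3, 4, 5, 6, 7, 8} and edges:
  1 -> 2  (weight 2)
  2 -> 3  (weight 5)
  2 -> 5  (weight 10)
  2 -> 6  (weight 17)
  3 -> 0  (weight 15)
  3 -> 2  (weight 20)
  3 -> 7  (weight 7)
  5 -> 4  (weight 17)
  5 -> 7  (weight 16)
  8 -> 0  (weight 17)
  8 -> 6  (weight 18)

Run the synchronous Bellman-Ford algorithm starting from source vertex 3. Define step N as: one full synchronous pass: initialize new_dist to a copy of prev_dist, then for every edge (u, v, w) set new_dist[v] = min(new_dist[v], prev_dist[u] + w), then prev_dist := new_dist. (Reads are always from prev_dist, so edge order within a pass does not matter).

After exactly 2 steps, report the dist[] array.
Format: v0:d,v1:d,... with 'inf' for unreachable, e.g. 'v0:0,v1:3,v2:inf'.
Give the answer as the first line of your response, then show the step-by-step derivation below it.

v0:15,v1:inf,v2:20,v3:0,v4:inf,v5:30,v6:37,v7:7,v8:inf

step 1: dist = v0:15,v1:inf,v2:20,v3:0,v4:inf,v5:inf,v6:inf,v7:7,v8:inf
step 2: dist = v0:15,v1:inf,v2:20,v3:0,v4:inf,v5:30,v6:37,v7:7,v8:inf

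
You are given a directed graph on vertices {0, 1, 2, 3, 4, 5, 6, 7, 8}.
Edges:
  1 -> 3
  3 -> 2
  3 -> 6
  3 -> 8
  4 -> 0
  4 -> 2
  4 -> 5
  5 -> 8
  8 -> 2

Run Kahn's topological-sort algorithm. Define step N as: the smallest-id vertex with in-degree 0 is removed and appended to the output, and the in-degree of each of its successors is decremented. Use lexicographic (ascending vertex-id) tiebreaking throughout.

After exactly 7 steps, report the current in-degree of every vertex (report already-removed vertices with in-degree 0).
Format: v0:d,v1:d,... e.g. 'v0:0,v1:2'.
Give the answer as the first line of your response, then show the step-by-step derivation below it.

v0:0,v1:0,v2:1,v3:0,v4:0,v5:0,v6:0,v7:0,v8:0

step 1: output 1; order=[1]; indeg=(1,0,3,0,0,1,1,0,2)
step 2: output 3; order=[1,3]; indeg=(1,0,2,0,0,1,0,0,1)
step 3: output 4; order=[1,3,4]; indeg=(0,0,1,0,0,0,0,0,1)
step 4: output 0; order=[1,3,4,0]; indeg=(0,0,1,0,0,0,0,0,1)
step 5: output 5; order=[1,3,4,0,5]; indeg=(0,0,1,0,0,0,0,0,0)
step 6: output 6; order=[1,3,4,0,5,6]; indeg=(0,0,1,0,0,0,0,0,0)
step 7: output 7; order=[1,3,4,0,5,6,7]; indeg=(0,0,1,0,0,0,0,0,0)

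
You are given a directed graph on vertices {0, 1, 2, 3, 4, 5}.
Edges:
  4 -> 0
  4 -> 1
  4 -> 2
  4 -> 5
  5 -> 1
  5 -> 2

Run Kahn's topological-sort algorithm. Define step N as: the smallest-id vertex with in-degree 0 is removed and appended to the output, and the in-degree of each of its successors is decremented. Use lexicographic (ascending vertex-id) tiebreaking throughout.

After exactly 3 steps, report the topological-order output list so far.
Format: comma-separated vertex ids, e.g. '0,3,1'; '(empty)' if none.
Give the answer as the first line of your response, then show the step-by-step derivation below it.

3,4,0

step 1: output 3; order=[3]; indeg=(1,2,2,0,0,1)
step 2: output 4; order=[3,4]; indeg=(0,1,1,0,0,0)
step 3: output 0; order=[3,4,0]; indeg=(0,1,1,0,0,0)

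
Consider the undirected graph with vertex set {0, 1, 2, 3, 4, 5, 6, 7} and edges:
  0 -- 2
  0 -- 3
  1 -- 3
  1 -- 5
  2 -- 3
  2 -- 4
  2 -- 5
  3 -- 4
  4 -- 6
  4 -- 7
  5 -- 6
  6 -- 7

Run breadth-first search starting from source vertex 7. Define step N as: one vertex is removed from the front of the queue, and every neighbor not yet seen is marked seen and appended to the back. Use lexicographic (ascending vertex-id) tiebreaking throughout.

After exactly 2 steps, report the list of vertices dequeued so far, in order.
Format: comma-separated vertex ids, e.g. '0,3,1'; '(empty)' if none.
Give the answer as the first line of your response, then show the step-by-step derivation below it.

7,4

step 1: dequeue 7; queue=[4,6]; order=7
step 2: dequeue 4; queue=[6,2,3]; order=7,4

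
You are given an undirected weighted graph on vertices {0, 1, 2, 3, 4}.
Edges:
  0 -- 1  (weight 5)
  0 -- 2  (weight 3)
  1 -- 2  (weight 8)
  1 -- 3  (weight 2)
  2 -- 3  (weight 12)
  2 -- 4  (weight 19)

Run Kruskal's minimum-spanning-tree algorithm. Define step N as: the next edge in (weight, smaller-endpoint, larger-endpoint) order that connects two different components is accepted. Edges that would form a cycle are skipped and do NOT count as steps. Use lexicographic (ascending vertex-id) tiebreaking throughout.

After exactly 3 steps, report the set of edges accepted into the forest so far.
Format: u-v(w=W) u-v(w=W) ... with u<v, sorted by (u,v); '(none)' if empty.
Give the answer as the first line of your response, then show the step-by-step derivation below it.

0-1(w=5) 0-2(w=3) 1-3(w=2)

step 1: add edge 1-3 (w=2); MST = {1-3(w=2)}
step 2: add edge 0-2 (w=3); MST = {0-2(w=3) 1-3(w=2)}
step 3: add edge 0-1 (w=5); MST = {0-1(w=5) 0-2(w=3) 1-3(w=2)}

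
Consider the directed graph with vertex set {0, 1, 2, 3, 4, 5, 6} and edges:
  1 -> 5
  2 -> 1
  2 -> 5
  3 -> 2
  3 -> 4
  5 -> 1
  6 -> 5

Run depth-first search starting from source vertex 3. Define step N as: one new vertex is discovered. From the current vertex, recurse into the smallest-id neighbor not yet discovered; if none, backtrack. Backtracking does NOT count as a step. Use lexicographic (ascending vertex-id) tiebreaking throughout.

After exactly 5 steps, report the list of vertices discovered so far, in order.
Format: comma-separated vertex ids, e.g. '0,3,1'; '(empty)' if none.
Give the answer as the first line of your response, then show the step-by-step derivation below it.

3,2,1,5,4

step 1: discover 3; path=3; order=3
step 2: discover 2; path=3>2; order=3,2
step 3: discover 1; path=3>2>1; order=3,2,1
step 4: discover 5; path=3>2>1>5; order=3,2,1,5
step 5: discover 4; path=3>4; order=3,2,1,5,4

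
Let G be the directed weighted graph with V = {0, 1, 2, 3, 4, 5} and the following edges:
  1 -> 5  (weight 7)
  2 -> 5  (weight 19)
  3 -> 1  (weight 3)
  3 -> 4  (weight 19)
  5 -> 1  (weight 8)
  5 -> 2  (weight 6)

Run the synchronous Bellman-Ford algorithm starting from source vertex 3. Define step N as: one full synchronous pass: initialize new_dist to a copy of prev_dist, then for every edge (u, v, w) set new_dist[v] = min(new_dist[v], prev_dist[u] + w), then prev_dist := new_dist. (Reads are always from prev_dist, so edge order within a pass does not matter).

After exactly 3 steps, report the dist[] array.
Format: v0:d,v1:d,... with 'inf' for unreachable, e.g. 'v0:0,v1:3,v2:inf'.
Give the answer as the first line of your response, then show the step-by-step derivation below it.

v0:inf,v1:3,v2:16,v3:0,v4:19,v5:10

step 1: dist = v0:inf,v1:3,v2:inf,v3:0,v4:19,v5:inf
step 2: dist = v0:inf,v1:3,v2:inf,v3:0,v4:19,v5:10
step 3: dist = v0:inf,v1:3,v2:16,v3:0,v4:19,v5:10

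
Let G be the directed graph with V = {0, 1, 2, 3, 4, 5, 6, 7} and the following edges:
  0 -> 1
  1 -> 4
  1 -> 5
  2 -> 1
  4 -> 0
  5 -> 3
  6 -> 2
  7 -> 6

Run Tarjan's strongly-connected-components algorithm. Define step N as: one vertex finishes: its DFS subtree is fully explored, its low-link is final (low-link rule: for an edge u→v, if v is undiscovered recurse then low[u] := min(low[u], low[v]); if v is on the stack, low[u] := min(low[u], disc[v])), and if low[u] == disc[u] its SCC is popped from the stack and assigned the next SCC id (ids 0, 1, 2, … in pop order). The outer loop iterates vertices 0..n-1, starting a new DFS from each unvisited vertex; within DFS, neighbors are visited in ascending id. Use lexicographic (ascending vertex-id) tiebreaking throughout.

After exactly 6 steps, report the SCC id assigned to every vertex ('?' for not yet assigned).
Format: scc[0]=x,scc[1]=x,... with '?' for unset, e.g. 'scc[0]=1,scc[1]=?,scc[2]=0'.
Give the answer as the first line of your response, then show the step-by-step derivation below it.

scc[0]=2,scc[1]=2,scc[2]=3,scc[3]=0,scc[4]=2,scc[5]=1,scc[6]=?,scc[7]=?

step 1: low=(low[0]=0,low[1]=1,low[2]=?,low[3]=?,low[4]=0,low[5]=?,low[6]=?,low[7]=?); scc=(scc[0]=?,scc[1]=?,scc[2]=?,scc[3]=?,scc[4]=?,scc[5]=?,scc[6]=?,scc[7]=?)
step 2: low=(low[0]=0,low[1]=0,low[2]=?,low[3]=4,low[4]=0,low[5]=3,low[6]=?,low[7]=?); scc=(scc[0]=?,scc[1]=?,scc[2]=?,scc[3]=0,scc[4]=?,scc[5]=?,scc[6]=?,scc[7]=?)
step 3: low=(low[0]=0,low[1]=0,low[2]=?,low[3]=4,low[4]=0,low[5]=3,low[6]=?,low[7]=?); scc=(scc[0]=?,scc[1]=?,scc[2]=?,scc[3]=0,scc[4]=?,scc[5]=1,scc[6]=?,scc[7]=?)
step 4: low=(low[0]=0,low[1]=0,low[2]=?,low[3]=4,low[4]=0,low[5]=3,low[6]=?,low[7]=?); scc=(scc[0]=?,scc[1]=?,scc[2]=?,scc[3]=0,scc[4]=?,scc[5]=1,scc[6]=?,scc[7]=?)
step 5: low=(low[0]=0,low[1]=0,low[2]=?,low[3]=4,low[4]=0,low[5]=3,low[6]=?,low[7]=?); scc=(scc[0]=2,scc[1]=2,scc[2]=?,scc[3]=0,scc[4]=2,scc[5]=1,scc[6]=?,scc[7]=?)
step 6: low=(low[0]=0,low[1]=0,low[2]=5,low[3]=4,low[4]=0,low[5]=3,low[6]=?,low[7]=?); scc=(scc[0]=2,scc[1]=2,scc[2]=3,scc[3]=0,scc[4]=2,scc[5]=1,scc[6]=?,scc[7]=?)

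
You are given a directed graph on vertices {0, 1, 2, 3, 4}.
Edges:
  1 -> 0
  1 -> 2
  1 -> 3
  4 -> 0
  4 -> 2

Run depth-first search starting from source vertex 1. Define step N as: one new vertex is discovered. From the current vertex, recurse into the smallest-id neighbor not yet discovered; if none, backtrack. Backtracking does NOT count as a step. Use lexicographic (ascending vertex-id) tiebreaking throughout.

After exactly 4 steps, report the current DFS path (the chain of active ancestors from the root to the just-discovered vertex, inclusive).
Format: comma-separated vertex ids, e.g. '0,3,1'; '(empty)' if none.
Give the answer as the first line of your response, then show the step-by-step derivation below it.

1,3

step 1: discover 1; path=1; order=1
step 2: discover 0; path=1>0; order=1,0
step 3: discover 2; path=1>2; order=1,0,2
step 4: discover 3; path=1>3; order=1,0,2,3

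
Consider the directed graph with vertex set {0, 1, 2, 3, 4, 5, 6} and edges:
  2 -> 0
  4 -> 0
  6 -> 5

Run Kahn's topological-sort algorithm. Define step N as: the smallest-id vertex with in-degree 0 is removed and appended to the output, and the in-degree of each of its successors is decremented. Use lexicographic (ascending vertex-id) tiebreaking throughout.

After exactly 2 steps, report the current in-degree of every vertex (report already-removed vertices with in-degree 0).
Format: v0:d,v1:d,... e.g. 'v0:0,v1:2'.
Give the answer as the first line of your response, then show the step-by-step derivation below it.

v0:1,v1:0,v2:0,v3:0,v4:0,v5:1,v6:0

step 1: output 1; order=[1]; indeg=(2,0,0,0,0,1,0)
step 2: output 2; order=[1,2]; indeg=(1,0,0,0,0,1,0)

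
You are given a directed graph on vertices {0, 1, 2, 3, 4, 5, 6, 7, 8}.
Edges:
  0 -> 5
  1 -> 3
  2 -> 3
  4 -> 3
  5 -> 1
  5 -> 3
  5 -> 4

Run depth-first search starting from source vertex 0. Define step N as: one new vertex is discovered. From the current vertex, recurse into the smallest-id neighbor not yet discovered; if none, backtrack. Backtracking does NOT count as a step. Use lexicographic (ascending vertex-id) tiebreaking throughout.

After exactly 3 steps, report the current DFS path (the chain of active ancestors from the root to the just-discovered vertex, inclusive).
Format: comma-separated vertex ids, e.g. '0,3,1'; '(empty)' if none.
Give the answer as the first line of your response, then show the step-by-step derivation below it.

0,5,1

step 1: discover 0; path=0; order=0
step 2: discover 5; path=0>5; order=0,5
step 3: discover 1; path=0>5>1; order=0,5,1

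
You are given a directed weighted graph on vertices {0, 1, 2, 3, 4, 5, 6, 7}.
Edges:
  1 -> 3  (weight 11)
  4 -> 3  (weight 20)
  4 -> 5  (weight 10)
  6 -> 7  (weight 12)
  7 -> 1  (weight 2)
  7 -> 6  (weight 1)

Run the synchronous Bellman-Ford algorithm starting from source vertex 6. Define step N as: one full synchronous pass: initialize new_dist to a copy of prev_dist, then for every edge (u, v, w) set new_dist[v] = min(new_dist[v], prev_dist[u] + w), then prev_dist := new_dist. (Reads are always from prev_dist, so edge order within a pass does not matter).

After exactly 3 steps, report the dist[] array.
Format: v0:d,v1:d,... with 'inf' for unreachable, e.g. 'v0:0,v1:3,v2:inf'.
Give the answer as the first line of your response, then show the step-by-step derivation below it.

v0:inf,v1:14,v2:inf,v3:25,v4:inf,v5:inf,v6:0,v7:12

step 1: dist = v0:inf,v1:inf,v2:inf,v3:inf,v4:inf,v5:inf,v6:0,v7:12
step 2: dist = v0:inf,v1:14,v2:inf,v3:inf,v4:inf,v5:inf,v6:0,v7:12
step 3: dist = v0:inf,v1:14,v2:inf,v3:25,v4:inf,v5:inf,v6:0,v7:12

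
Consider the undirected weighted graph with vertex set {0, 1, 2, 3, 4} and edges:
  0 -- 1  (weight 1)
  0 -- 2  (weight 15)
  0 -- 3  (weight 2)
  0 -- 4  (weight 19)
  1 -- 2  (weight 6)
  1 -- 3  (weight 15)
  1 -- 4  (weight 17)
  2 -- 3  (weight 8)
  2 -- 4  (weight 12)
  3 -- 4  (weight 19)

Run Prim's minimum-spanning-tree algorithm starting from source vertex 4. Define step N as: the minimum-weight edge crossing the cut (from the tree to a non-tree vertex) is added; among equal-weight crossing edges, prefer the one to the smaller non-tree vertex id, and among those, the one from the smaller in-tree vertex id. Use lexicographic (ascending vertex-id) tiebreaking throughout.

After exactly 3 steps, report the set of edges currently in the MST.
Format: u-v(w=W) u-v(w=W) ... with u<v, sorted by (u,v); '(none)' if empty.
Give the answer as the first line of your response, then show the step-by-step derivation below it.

0-1(w=1) 1-2(w=6) 2-4(w=12)

step 1: add edge 2-4 (w=12); MST = {2-4(w=12)}
step 2: add edge 1-2 (w=6); MST = {1-2(w=6) 2-4(w=12)}
step 3: add edge 0-1 (w=1); MST = {0-1(w=1) 1-2(w=6) 2-4(w=12)}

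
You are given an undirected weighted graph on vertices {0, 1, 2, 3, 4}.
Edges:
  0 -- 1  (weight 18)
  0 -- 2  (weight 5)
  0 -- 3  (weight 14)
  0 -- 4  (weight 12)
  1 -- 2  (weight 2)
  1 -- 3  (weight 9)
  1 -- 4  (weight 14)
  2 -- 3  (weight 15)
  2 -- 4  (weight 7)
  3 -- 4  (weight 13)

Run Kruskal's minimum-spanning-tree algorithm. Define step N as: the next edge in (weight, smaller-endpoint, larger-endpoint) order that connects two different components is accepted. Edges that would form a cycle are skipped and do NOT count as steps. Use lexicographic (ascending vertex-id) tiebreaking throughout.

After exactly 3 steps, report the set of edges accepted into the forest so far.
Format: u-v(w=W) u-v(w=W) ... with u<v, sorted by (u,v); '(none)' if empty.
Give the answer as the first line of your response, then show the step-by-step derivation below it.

0-2(w=5) 1-2(w=2) 2-4(w=7)

step 1: add edge 1-2 (w=2); MST = {1-2(w=2)}
step 2: add edge 0-2 (w=5); MST = {0-2(w=5) 1-2(w=2)}
step 3: add edge 2-4 (w=7); MST = {0-2(w=5) 1-2(w=2) 2-4(w=7)}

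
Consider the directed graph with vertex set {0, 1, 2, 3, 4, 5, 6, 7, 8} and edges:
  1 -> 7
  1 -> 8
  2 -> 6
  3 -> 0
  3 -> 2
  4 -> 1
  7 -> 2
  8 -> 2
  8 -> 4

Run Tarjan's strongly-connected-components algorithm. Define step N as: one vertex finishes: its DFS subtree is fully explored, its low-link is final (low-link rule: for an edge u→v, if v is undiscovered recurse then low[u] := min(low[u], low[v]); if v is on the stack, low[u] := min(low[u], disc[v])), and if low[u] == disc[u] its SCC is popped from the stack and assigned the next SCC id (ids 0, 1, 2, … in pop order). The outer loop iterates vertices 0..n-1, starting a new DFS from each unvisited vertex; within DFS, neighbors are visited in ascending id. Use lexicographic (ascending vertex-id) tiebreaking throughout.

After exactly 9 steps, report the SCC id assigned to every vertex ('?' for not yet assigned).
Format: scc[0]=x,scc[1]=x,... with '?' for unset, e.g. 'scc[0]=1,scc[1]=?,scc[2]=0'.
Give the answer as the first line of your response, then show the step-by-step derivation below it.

scc[0]=0,scc[1]=4,scc[2]=2,scc[3]=5,scc[4]=4,scc[5]=6,scc[6]=1,scc[7]=3,scc[8]=4

step 1: low=(low[0]=0,low[1]=?,low[2]=?,low[3]=?,low[4]=?,low[5]=?,low[6]=?,low[7]=?,low[8]=?); scc=(scc[0]=0,scc[1]=?,scc[2]=?,scc[3]=?,scc[4]=?,scc[5]=?,scc[6]=?,scc[7]=?,scc[8]=?)
step 2: low=(low[0]=0,low[1]=1,low[2]=3,low[3]=?,low[4]=?,low[5]=?,low[6]=4,low[7]=2,low[8]=?); scc=(scc[0]=0,scc[1]=?,scc[2]=?,scc[3]=?,scc[4]=?,scc[5]=?,scc[6]=1,scc[7]=?,scc[8]=?)
step 3: low=(low[0]=0,low[1]=1,low[2]=3,low[3]=?,low[4]=?,low[5]=?,low[6]=4,low[7]=2,low[8]=?); scc=(scc[0]=0,scc[1]=?,scc[2]=2,scc[3]=?,scc[4]=?,scc[5]=?,scc[6]=1,scc[7]=?,scc[8]=?)
step 4: low=(low[0]=0,low[1]=1,low[2]=3,low[3]=?,low[4]=?,low[5]=?,low[6]=4,low[7]=2,low[8]=?); scc=(scc[0]=0,scc[1]=?,scc[2]=2,scc[3]=?,scc[4]=?,scc[5]=?,scc[6]=1,scc[7]=3,scc[8]=?)
step 5: low=(low[0]=0,low[1]=1,low[2]=3,low[3]=?,low[4]=1,low[5]=?,low[6]=4,low[7]=2,low[8]=5); scc=(scc[0]=0,scc[1]=?,scc[2]=2,scc[3]=?,scc[4]=?,scc[5]=?,scc[6]=1,scc[7]=3,scc[8]=?)
step 6: low=(low[0]=0,low[1]=1,low[2]=3,low[3]=?,low[4]=1,low[5]=?,low[6]=4,low[7]=2,low[8]=1); scc=(scc[0]=0,scc[1]=?,scc[2]=2,scc[3]=?,scc[4]=?,scc[5]=?,scc[6]=1,scc[7]=3,scc[8]=?)
step 7: low=(low[0]=0,low[1]=1,low[2]=3,low[3]=?,low[4]=1,low[5]=?,low[6]=4,low[7]=2,low[8]=1); scc=(scc[0]=0,scc[1]=4,scc[2]=2,scc[3]=?,scc[4]=4,scc[5]=?,scc[6]=1,scc[7]=3,scc[8]=4)
step 8: low=(low[0]=0,low[1]=1,low[2]=3,low[3]=7,low[4]=1,low[5]=?,low[6]=4,low[7]=2,low[8]=1); scc=(scc[0]=0,scc[1]=4,scc[2]=2,scc[3]=5,scc[4]=4,scc[5]=?,scc[6]=1,scc[7]=3,scc[8]=4)
step 9: low=(low[0]=0,low[1]=1,low[2]=3,low[3]=7,low[4]=1,low[5]=8,low[6]=4,low[7]=2,low[8]=1); scc=(scc[0]=0,scc[1]=4,scc[2]=2,scc[3]=5,scc[4]=4,scc[5]=6,scc[6]=1,scc[7]=3,scc[8]=4)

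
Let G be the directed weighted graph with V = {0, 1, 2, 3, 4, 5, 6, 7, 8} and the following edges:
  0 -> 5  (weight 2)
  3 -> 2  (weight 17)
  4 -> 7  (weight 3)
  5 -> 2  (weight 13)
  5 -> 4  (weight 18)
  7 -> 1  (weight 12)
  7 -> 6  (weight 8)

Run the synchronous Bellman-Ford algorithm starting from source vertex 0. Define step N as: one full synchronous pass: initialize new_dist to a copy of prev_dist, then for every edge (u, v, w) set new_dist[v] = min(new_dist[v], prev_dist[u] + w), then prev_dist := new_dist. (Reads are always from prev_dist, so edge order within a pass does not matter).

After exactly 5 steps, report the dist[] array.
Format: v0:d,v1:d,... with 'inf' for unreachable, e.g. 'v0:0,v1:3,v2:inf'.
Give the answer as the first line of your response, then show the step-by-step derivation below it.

v0:0,v1:35,v2:15,v3:inf,v4:20,v5:2,v6:31,v7:23,v8:inf

step 1: dist = v0:0,v1:inf,v2:inf,v3:inf,v4:inf,v5:2,v6:inf,v7:inf,v8:inf
step 2: dist = v0:0,v1:inf,v2:15,v3:inf,v4:20,v5:2,v6:inf,v7:inf,v8:inf
step 3: dist = v0:0,v1:inf,v2:15,v3:inf,v4:20,v5:2,v6:inf,v7:23,v8:inf
step 4: dist = v0:0,v1:35,v2:15,v3:inf,v4:20,v5:2,v6:31,v7:23,v8:inf
step 5: dist = v0:0,v1:35,v2:15,v3:inf,v4:20,v5:2,v6:31,v7:23,v8:inf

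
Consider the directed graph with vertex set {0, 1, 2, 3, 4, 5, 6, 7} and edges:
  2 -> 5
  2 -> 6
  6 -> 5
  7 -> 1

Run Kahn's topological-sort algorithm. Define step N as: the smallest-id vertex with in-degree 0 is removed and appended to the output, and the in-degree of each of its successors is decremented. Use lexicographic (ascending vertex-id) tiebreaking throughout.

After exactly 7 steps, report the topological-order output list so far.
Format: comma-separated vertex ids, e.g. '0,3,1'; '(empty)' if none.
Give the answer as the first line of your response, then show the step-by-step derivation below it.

0,2,3,4,6,5,7

step 1: output 0; order=[0]; indeg=(0,1,0,0,0,2,1,0)
step 2: output 2; order=[0,2]; indeg=(0,1,0,0,0,1,0,0)
step 3: output 3; order=[0,2,3]; indeg=(0,1,0,0,0,1,0,0)
step 4: output 4; order=[0,2,3,4]; indeg=(0,1,0,0,0,1,0,0)
step 5: output 6; order=[0,2,3,4,6]; indeg=(0,1,0,0,0,0,0,0)
step 6: output 5; order=[0,2,3,4,6,5]; indeg=(0,1,0,0,0,0,0,0)
step 7: output 7; order=[0,2,3,4,6,5,7]; indeg=(0,0,0,0,0,0,0,0)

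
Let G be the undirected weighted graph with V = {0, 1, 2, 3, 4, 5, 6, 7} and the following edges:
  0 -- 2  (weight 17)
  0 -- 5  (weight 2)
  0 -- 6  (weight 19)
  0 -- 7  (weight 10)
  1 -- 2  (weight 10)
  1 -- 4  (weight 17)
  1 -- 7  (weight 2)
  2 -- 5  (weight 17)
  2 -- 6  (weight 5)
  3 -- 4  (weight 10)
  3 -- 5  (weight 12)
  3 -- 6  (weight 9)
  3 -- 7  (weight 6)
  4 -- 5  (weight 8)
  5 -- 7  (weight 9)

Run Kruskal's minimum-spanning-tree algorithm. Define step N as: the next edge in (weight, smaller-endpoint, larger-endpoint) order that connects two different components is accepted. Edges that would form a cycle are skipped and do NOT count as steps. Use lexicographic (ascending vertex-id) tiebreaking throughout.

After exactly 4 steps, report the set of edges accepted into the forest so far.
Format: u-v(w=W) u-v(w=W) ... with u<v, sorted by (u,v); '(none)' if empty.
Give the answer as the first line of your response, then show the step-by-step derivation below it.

0-5(w=2) 1-7(w=2) 2-6(w=5) 3-7(w=6)

step 1: add edge 0-5 (w=2); MST = {0-5(w=2)}
step 2: add edge 1-7 (w=2); MST = {0-5(w=2) 1-7(w=2)}
step 3: add edge 2-6 (w=5); MST = {0-5(w=2) 1-7(w=2) 2-6(w=5)}
step 4: add edge 3-7 (w=6); MST = {0-5(w=2) 1-7(w=2) 2-6(w=5) 3-7(w=6)}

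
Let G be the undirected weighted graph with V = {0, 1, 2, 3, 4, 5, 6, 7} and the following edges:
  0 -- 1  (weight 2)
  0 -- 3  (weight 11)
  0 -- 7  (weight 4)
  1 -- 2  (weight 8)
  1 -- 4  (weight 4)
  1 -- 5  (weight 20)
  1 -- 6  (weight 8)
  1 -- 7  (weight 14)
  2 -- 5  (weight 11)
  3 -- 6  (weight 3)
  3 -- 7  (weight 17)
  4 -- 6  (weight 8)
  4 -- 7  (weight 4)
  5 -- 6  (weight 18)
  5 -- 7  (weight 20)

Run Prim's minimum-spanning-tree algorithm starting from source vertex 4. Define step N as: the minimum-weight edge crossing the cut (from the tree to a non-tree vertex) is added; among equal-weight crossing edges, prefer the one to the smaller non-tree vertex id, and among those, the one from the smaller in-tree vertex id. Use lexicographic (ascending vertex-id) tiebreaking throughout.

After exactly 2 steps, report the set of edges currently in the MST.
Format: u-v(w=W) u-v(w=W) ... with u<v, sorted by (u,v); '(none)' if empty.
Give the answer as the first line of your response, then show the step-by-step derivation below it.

0-1(w=2) 1-4(w=4)

step 1: add edge 1-4 (w=4); MST = {1-4(w=4)}
step 2: add edge 0-1 (w=2); MST = {0-1(w=2) 1-4(w=4)}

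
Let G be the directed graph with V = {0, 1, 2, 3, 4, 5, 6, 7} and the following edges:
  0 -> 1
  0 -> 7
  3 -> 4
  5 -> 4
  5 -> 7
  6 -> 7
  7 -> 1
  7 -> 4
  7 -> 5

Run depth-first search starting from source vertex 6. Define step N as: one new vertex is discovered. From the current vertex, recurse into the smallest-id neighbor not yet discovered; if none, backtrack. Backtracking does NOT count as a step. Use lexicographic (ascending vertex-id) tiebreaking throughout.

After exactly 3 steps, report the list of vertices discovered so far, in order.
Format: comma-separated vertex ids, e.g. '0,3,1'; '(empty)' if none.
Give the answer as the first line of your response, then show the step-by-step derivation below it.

6,7,1

step 1: discover 6; path=6; order=6
step 2: discover 7; path=6>7; order=6,7
step 3: discover 1; path=6>7>1; order=6,7,1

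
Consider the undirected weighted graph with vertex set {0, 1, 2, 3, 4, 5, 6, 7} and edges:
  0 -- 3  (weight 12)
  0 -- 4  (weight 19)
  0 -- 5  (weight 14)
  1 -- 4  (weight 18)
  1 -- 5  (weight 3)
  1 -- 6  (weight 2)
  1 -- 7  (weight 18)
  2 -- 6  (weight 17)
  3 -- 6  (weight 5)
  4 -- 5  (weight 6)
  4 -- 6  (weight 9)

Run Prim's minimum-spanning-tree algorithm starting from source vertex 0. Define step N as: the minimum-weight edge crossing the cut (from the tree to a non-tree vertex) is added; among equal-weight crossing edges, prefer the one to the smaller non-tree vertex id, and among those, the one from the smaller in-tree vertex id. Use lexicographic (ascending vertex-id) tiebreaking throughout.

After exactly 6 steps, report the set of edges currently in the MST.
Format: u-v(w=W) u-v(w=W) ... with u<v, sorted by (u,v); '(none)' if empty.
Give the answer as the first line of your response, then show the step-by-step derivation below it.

0-3(w=12) 1-5(w=3) 1-6(w=2) 2-6(w=17) 3-6(w=5) 4-5(w=6)

step 1: add edge 0-3 (w=12); MST = {0-3(w=12)}
step 2: add edge 3-6 (w=5); MST = {0-3(w=12) 3-6(w=5)}
step 3: add edge 1-6 (w=2); MST = {0-3(w=12) 1-6(w=2) 3-6(w=5)}
step 4: add edge 1-5 (w=3); MST = {0-3(w=12) 1-5(w=3) 1-6(w=2) 3-6(w=5)}
step 5: add edge 4-5 (w=6); MST = {0-3(w=12) 1-5(w=3) 1-6(w=2) 3-6(w=5) 4-5(w=6)}
step 6: add edge 2-6 (w=17); MST = {0-3(w=12) 1-5(w=3) 1-6(w=2) 2-6(w=17) 3-6(w=5) 4-5(w=6)}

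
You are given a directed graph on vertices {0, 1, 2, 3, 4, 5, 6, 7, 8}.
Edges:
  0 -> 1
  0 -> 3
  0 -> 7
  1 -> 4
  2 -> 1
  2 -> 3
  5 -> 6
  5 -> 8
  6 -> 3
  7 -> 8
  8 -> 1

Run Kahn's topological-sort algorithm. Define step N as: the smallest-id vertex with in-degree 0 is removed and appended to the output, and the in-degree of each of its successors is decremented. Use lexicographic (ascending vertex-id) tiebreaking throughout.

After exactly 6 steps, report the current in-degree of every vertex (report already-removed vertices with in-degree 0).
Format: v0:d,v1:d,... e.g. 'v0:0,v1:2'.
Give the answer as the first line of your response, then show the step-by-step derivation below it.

v0:0,v1:1,v2:0,v3:0,v4:1,v5:0,v6:0,v7:0,v8:0

step 1: output 0; order=[0]; indeg=(0,2,0,2,1,0,1,0,2)
step 2: output 2; order=[0,2]; indeg=(0,1,0,1,1,0,1,0,2)
step 3: output 5; order=[0,2,5]; indeg=(0,1,0,1,1,0,0,0,1)
step 4: output 6; order=[0,2,5,6]; indeg=(0,1,0,0,1,0,0,0,1)
step 5: output 3; order=[0,2,5,6,3]; indeg=(0,1,0,0,1,0,0,0,1)
step 6: output 7; order=[0,2,5,6,3,7]; indeg=(0,1,0,0,1,0,0,0,0)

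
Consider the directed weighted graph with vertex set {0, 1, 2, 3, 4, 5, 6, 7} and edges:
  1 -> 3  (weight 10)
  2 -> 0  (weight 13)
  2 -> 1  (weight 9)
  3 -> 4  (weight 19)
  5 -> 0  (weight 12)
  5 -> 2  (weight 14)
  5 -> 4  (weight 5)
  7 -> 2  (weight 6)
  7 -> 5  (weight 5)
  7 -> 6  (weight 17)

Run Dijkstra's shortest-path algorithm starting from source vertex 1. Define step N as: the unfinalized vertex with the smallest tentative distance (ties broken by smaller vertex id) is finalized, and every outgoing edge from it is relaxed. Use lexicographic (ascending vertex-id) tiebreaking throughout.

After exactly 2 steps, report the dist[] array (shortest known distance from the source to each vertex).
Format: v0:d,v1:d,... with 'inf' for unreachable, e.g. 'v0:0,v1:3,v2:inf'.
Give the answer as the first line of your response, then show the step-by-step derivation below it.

v0:inf,v1:0,v2:inf,v3:10,v4:29,v5:inf,v6:inf,v7:inf

step 1: dist = v0:inf,v1:0,v2:inf,v3:10,v4:inf,v5:inf,v6:inf,v7:inf
step 2: dist = v0:inf,v1:0,v2:inf,v3:10,v4:29,v5:inf,v6:inf,v7:inf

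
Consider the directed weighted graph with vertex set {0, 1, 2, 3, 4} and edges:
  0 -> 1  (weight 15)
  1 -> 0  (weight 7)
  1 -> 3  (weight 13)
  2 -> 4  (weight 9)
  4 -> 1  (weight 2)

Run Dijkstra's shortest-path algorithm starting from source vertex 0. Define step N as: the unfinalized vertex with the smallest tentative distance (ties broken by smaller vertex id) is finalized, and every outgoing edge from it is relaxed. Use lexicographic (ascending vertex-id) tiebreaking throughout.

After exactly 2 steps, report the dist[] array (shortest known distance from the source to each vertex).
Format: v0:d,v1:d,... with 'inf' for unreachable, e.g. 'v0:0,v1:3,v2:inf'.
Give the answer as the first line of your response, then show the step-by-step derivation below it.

v0:0,v1:15,v2:inf,v3:28,v4:inf

step 1: dist = v0:0,v1:15,v2:inf,v3:inf,v4:inf
step 2: dist = v0:0,v1:15,v2:inf,v3:28,v4:inf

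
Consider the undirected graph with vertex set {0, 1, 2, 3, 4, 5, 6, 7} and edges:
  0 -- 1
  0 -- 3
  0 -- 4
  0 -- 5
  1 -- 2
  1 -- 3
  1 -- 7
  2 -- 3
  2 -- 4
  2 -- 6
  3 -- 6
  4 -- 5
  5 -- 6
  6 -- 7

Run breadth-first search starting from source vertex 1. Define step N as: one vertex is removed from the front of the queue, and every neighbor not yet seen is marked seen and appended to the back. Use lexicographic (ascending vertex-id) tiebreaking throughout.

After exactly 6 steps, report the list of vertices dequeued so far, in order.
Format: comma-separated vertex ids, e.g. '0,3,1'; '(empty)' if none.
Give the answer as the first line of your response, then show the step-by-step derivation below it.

1,0,2,3,7,4

step 1: dequeue 1; queue=[0,2,3,7]; order=1
step 2: dequeue 0; queue=[2,3,7,4,5]; order=1,0
step 3: dequeue 2; queue=[3,7,4,5,6]; order=1,0,2
step 4: dequeue 3; queue=[7,4,5,6]; order=1,0,2,3
step 5: dequeue 7; queue=[4,5,6]; order=1,0,2,3,7
step 6: dequeue 4; queue=[5,6]; order=1,0,2,3,7,4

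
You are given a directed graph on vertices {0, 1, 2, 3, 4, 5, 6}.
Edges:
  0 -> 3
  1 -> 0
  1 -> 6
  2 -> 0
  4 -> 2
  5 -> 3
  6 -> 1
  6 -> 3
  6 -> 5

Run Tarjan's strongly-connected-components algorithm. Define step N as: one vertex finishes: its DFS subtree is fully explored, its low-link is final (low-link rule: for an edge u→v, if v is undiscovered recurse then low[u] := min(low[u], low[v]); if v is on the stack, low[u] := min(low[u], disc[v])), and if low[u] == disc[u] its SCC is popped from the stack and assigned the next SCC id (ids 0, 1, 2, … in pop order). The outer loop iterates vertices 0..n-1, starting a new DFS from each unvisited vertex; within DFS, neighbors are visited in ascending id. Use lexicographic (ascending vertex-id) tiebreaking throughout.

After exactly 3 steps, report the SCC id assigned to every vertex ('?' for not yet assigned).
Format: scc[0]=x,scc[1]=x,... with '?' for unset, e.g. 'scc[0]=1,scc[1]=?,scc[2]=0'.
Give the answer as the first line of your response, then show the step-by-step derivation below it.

scc[0]=1,scc[1]=?,scc[2]=?,scc[3]=0,scc[4]=?,scc[5]=2,scc[6]=?

step 1: low=(low[0]=0,low[1]=?,low[2]=?,low[3]=1,low[4]=?,low[5]=?,low[6]=?); scc=(scc[0]=?,scc[1]=?,scc[2]=?,scc[3]=0,scc[4]=?,scc[5]=?,scc[6]=?)
step 2: low=(low[0]=0,low[1]=?,low[2]=?,low[3]=1,low[4]=?,low[5]=?,low[6]=?); scc=(scc[0]=1,scc[1]=?,scc[2]=?,scc[3]=0,scc[4]=?,scc[5]=?,scc[6]=?)
step 3: low=(low[0]=0,low[1]=2,low[2]=?,low[3]=1,low[4]=?,low[5]=4,low[6]=2); scc=(scc[0]=1,scc[1]=?,scc[2]=?,scc[3]=0,scc[4]=?,scc[5]=2,scc[6]=?)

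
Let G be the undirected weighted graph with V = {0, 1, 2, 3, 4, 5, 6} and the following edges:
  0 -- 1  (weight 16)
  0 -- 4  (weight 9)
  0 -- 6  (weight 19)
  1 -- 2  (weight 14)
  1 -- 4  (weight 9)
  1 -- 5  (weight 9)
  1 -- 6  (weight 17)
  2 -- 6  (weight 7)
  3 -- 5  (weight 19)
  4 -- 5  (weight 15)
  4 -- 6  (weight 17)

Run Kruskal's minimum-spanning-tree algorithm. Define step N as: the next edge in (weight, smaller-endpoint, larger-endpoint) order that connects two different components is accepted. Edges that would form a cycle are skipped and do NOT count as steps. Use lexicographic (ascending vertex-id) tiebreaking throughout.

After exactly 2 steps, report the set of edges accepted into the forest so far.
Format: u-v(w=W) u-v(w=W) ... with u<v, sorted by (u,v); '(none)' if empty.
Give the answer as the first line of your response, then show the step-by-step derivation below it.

0-4(w=9) 2-6(w=7)

step 1: add edge 2-6 (w=7); MST = {2-6(w=7)}
step 2: add edge 0-4 (w=9); MST = {0-4(w=9) 2-6(w=7)}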